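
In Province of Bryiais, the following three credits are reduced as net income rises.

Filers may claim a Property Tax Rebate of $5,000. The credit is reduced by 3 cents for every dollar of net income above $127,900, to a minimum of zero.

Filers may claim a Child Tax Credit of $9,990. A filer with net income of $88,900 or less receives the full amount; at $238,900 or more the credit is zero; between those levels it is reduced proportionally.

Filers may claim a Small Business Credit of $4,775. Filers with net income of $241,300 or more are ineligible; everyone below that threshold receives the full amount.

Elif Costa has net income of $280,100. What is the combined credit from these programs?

$434

Property Tax Rebate: 3% of the $152,200 excess over $127,900 is $4,566; credit = $5,000 − $4,566 = $434.
Child Tax Credit: $280,100 is at or above $238,900, so the credit is $0.
Small Business Credit: $280,100 meets or exceeds the $241,300 cutoff, so the credit is $0.
Total: $434 + $0 + $0 = $434.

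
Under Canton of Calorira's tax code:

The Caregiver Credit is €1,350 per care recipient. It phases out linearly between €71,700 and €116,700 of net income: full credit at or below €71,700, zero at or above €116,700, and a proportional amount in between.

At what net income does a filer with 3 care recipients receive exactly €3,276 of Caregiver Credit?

Full credit = 3 × €1,350 = €4,050.
€3,276 is 3,276/4,050 of the full €4,050, so 774/4,050 of the €45,000 range has been used: income = €71,700 + €45,000 × 774/4,050 = €80,300.

€80,300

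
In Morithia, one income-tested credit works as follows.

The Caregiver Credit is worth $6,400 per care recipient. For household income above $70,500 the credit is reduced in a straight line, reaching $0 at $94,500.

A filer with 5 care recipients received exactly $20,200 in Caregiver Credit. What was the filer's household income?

$79,350

Full credit = 5 × $6,400 = $32,000.
$20,200 is 20,200/32,000 of the full $32,000, so 11,800/32,000 of the $24,000 range has been used: income = $70,500 + $24,000 × 11,800/32,000 = $79,350.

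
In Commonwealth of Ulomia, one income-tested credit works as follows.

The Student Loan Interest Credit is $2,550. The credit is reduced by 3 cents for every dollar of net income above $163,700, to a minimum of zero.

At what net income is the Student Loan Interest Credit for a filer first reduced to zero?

$248,700

The credit falls by 3% of each dollar above $163,700, so it reaches zero when the excess is $2,550 / 3% = $85,000: income = $163,700 + $85,000 = $248,700.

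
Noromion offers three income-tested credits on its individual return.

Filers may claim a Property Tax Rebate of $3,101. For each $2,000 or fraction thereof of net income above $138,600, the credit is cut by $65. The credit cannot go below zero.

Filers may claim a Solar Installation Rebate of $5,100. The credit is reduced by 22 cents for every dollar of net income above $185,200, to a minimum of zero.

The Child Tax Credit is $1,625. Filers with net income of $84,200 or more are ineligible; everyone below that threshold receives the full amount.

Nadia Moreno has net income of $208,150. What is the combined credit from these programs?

$877

Property Tax Rebate: income exceeds $138,600 by $69,550, which is 35 full-or-partial $2,000 increments; reduction = 35 × $65 = $2,275, leaving $826.
Solar Installation Rebate: 22% of the $22,950 excess over $185,200 is $5,049; credit = $5,100 − $5,049 = $51.
Child Tax Credit: $208,150 meets or exceeds the $84,200 cutoff, so the credit is $0.
Total: $826 + $51 + $0 = $877.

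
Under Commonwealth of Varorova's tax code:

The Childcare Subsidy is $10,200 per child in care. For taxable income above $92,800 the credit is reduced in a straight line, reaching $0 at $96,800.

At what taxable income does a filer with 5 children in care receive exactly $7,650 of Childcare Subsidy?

Full credit = 5 × $10,200 = $51,000.
$7,650 is 7,650/51,000 of the full $51,000, so 43,350/51,000 of the $4,000 range has been used: income = $92,800 + $4,000 × 43,350/51,000 = $96,200.

$96,200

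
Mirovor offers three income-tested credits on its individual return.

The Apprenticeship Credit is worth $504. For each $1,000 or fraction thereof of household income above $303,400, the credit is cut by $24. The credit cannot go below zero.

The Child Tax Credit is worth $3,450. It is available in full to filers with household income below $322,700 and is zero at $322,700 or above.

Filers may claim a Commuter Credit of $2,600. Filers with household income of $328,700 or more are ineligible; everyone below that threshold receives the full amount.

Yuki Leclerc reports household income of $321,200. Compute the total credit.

$6,122

Apprenticeship Credit: income exceeds $303,400 by $17,800, which is 18 full-or-partial $1,000 increments; reduction = 18 × $24 = $432, leaving $72.
Child Tax Credit: $321,200 is below the $322,700 cutoff, so the full $3,450 applies.
Commuter Credit: $321,200 is below the $328,700 cutoff, so the full $2,600 applies.
Total: $72 + $3,450 + $2,600 = $6,122.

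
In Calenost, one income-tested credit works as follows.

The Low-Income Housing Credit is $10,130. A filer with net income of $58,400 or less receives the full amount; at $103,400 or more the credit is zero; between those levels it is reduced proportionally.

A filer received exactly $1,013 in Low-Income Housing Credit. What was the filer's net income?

$98,900

$1,013 is 1,013/10,130 of the full $10,130, so 9,117/10,130 of the $45,000 range has been used: income = $58,400 + $45,000 × 9,117/10,130 = $98,900.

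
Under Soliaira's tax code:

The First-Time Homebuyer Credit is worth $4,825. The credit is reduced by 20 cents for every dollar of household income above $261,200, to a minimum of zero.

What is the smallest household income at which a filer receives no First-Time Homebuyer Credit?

The credit falls by 20% of each dollar above $261,200, so it reaches zero when the excess is $4,825 / 20% = $24,125: income = $261,200 + $24,125 = $285,325.

$285,325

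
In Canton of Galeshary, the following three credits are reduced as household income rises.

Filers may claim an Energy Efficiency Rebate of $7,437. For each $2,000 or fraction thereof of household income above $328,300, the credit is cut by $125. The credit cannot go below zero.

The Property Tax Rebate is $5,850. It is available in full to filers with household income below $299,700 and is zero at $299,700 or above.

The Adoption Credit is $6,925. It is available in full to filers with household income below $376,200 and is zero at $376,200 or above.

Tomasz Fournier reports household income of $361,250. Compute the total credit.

$12,237

Energy Efficiency Rebate: income exceeds $328,300 by $32,950, which is 17 full-or-partial $2,000 increments; reduction = 17 × $125 = $2,125, leaving $5,312.
Property Tax Rebate: $361,250 meets or exceeds the $299,700 cutoff, so the credit is $0.
Adoption Credit: $361,250 is below the $376,200 cutoff, so the full $6,925 applies.
Total: $5,312 + $0 + $6,925 = $12,237.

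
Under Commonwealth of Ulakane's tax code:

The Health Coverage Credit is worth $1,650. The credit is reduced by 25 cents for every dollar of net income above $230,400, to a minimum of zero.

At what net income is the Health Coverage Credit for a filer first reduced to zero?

The credit falls by 25% of each dollar above $230,400, so it reaches zero when the excess is $1,650 / 25% = $6,600: income = $230,400 + $6,600 = $237,000.

$237,000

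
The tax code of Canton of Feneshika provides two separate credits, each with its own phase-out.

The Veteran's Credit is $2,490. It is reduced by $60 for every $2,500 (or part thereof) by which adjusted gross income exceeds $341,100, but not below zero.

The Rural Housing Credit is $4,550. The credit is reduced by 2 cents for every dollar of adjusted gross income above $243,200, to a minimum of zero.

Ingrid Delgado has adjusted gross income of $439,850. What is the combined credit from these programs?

$707

Veteran's Credit: income exceeds $341,100 by $98,750, which is 40 full-or-partial $2,500 increments; reduction = 40 × $60 = $2,400, leaving $90.
Rural Housing Credit: 2% of the $196,650 excess over $243,200 is $3,933; credit = $4,550 − $3,933 = $617.
Total: $90 + $617 = $707.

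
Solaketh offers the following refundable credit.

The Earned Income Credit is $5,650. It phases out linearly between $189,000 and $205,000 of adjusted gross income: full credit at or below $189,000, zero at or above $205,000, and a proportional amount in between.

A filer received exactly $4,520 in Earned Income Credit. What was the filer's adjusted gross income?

$192,200

$4,520 is 4,520/5,650 of the full $5,650, so 1,130/5,650 of the $16,000 range has been used: income = $189,000 + $16,000 × 1,130/5,650 = $192,200.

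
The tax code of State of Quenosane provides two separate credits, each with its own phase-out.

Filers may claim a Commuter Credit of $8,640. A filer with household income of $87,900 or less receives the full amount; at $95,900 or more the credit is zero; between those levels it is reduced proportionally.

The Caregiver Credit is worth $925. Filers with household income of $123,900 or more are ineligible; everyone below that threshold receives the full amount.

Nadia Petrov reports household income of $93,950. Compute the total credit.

$3,031

Commuter Credit: $93,950 is $6,050 into a $8,000 phase-out range, leaving 1,950/8,000 of the credit: $8,640 × 1,950/8,000 = $2,106.
Caregiver Credit: $93,950 is below the $123,900 cutoff, so the full $925 applies.
Total: $2,106 + $925 = $3,031.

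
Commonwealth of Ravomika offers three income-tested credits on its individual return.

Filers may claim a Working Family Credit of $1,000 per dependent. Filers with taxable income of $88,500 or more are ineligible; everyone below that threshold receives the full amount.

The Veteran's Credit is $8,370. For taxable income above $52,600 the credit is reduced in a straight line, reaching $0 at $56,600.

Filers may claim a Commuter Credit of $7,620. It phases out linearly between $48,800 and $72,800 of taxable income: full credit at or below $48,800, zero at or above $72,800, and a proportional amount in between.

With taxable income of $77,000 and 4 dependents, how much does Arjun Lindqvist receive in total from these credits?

Working Family Credit: base = 4 × $1,000 = $4,000. $77,000 is below the $88,500 cutoff, so the full $4,000 applies.
Veteran's Credit: $77,000 is at or above $56,600, so the credit is $0.
Commuter Credit: $77,000 is at or above $72,800, so the credit is $0.
Total: $4,000 + $0 + $0 = $4,000.

$4,000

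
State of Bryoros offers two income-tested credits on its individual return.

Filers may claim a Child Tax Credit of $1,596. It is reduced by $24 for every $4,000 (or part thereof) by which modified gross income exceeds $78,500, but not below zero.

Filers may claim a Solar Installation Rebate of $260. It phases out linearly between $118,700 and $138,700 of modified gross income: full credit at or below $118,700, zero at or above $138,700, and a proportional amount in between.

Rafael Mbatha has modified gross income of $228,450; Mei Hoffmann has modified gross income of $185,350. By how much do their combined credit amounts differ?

$264

Rafael ($228,450): Child Tax Credit: income exceeds $78,500 by $149,950, which is 38 full-or-partial $4,000 increments; reduction = 38 × $24 = $912, leaving $684. Solar Installation Rebate: $228,450 is at or above $138,700, so the credit is $0. total $684 + $0 = $684
Mei ($185,350): Child Tax Credit: income exceeds $78,500 by $106,850, which is 27 full-or-partial $4,000 increments; reduction = 27 × $24 = $648, leaving $948. Solar Installation Rebate: $185,350 is at or above $138,700, so the credit is $0. total $948 + $0 = $948
Difference: |$684 − $948| = $264.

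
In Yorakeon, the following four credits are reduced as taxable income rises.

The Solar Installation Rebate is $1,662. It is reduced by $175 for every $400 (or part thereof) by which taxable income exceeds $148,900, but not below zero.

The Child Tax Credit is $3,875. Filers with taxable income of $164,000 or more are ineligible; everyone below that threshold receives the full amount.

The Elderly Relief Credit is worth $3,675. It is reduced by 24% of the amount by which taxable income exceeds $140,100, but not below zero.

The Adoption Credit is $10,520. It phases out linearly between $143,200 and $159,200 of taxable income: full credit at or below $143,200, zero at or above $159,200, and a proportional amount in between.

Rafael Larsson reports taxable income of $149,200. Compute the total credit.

Solar Installation Rebate: income exceeds $148,900 by $300, which is 1 full-or-partial $400 increment; reduction = 1 × $175 = $175, leaving $1,487.
Child Tax Credit: $149,200 is below the $164,000 cutoff, so the full $3,875 applies.
Elderly Relief Credit: 24% of the $9,100 excess over $140,100 is $2,184; credit = $3,675 − $2,184 = $1,491.
Adoption Credit: $149,200 is $6,000 into a $16,000 phase-out range, leaving 10,000/16,000 of the credit: $10,520 × 10,000/16,000 = $6,575.
Total: $1,487 + $3,875 + $1,491 + $6,575 = $13,428.

$13,428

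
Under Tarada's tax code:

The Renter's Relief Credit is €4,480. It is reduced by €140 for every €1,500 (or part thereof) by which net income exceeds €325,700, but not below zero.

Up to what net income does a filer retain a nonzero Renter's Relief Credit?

After 31 increments the reduction is 31 × €140 = €4,340, leaving €140; one more increment wipes it out. Increment 31 ends at excess 31 × €1,500 = €46,500, so the highest qualifying income is €325,700 + €46,500 = €372,200.

€372,200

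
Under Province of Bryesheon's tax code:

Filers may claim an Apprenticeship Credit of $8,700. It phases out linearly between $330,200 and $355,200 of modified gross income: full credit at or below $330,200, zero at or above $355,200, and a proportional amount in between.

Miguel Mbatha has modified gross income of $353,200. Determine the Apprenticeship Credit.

$696

Apprenticeship Credit: $353,200 is $23,000 into a $25,000 phase-out range, leaving 2,000/25,000 of the credit: $8,700 × 2,000/25,000 = $696.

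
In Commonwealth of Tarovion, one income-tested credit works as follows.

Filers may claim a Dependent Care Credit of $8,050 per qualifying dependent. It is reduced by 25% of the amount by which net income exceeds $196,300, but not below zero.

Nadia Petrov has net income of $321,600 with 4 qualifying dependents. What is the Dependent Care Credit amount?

$875

Dependent Care Credit: base = 4 × $8,050 = $32,200. 25% of the $125,300 excess over $196,300 is $31,325; credit = $32,200 − $31,325 = $875.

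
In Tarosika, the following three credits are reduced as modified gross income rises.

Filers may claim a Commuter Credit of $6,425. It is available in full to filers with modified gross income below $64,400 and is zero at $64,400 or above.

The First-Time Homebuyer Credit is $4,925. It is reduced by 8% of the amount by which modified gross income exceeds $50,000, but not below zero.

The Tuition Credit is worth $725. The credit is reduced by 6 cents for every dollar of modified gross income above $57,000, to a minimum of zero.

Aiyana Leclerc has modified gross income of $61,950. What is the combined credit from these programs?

$10,822

Commuter Credit: $61,950 is below the $64,400 cutoff, so the full $6,425 applies.
First-Time Homebuyer Credit: 8% of the $11,950 excess over $50,000 is $956; credit = $4,925 − $956 = $3,969.
Tuition Credit: 6% of the $4,950 excess over $57,000 is $297; credit = $725 − $297 = $428.
Total: $6,425 + $3,969 + $428 = $10,822.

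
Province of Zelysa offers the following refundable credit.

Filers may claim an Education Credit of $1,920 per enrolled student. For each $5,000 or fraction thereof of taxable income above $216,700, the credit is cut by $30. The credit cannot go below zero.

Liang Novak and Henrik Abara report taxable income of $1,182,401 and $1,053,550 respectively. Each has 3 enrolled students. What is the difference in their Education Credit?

Liang ($1,182,401): Education Credit: base = 3 × $1,920 = $5,760. income exceeds $216,700 by $965,701 → 194 increments × $30 = $5,820 ≥ base, so the credit is $0.
Henrik ($1,053,550): Education Credit: base = 3 × $1,920 = $5,760. income exceeds $216,700 by $836,850, which is 168 full-or-partial $5,000 increments; reduction = 168 × $30 = $5,040, leaving $720.
Difference: |$0 − $720| = $720.

$720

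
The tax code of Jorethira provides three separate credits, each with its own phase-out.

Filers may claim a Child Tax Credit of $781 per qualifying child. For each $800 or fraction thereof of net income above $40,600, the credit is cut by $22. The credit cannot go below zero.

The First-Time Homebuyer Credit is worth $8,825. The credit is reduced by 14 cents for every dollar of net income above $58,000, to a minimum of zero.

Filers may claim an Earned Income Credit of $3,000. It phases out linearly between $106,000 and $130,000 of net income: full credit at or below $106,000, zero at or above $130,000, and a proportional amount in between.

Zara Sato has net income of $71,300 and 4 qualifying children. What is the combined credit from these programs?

Child Tax Credit: base = 4 × $781 = $3,124. income exceeds $40,600 by $30,700, which is 39 full-or-partial $800 increments; reduction = 39 × $22 = $858, leaving $2,266.
First-Time Homebuyer Credit: 14% of the $13,300 excess over $58,000 is $1,862; credit = $8,825 − $1,862 = $6,963.
Earned Income Credit: $71,300 is at or below the $106,000 threshold, so the full $3,000 applies.
Total: $2,266 + $6,963 + $3,000 = $12,229.

$12,229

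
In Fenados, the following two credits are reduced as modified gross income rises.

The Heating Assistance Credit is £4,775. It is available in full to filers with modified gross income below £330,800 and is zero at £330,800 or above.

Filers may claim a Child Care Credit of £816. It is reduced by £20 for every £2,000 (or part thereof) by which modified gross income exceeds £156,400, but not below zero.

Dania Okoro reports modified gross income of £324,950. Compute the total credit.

£4,775

Heating Assistance Credit: £324,950 is below the £330,800 cutoff, so the full £4,775 applies.
Child Care Credit: income exceeds £156,400 by £168,550 → 85 increments × £20 = £1,700 ≥ base, so the credit is £0.
Total: £4,775 + £0 = £4,775.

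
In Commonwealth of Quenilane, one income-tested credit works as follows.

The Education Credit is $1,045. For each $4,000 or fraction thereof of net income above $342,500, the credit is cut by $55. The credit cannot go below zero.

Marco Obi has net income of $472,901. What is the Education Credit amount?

$0

Education Credit: income exceeds $342,500 by $130,401 → 33 increments × $55 = $1,815 ≥ base, so the credit is $0.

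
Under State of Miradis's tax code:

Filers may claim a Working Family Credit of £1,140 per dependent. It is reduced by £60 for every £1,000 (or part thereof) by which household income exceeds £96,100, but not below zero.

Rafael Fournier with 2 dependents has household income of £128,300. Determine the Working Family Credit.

£300

Working Family Credit: base = 2 × £1,140 = £2,280. income exceeds £96,100 by £32,200, which is 33 full-or-partial £1,000 increments; reduction = 33 × £60 = £1,980, leaving £300.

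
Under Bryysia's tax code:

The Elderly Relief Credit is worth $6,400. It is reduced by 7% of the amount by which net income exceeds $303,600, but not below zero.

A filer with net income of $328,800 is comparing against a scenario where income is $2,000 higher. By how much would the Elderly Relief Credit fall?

At $328,800 — 7% of the $25,200 excess over $303,600 is $1,764; credit = $6,400 − $1,764 = $4,636.
At $330,800 — 7% of the $27,200 excess over $303,600 is $1,904; credit = $6,400 − $1,904 = $4,496.
Lost: $4,636 − $4,496 = $140.

$140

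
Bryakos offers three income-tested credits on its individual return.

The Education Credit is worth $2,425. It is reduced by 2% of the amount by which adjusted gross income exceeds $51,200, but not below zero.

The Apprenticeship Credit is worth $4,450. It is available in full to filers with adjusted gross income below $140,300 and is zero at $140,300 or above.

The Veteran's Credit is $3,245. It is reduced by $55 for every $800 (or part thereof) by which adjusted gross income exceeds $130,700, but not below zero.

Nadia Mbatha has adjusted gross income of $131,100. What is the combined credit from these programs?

Education Credit: 2% of the $79,900 excess over $51,200 is $1,598; credit = $2,425 − $1,598 = $827.
Apprenticeship Credit: $131,100 is below the $140,300 cutoff, so the full $4,450 applies.
Veteran's Credit: income exceeds $130,700 by $400, which is 1 full-or-partial $800 increment; reduction = 1 × $55 = $55, leaving $3,190.
Total: $827 + $4,450 + $3,190 = $8,467.

$8,467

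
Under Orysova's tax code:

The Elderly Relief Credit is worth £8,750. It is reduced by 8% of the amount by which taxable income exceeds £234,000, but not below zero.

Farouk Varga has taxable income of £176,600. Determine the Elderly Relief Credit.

Elderly Relief Credit: £176,600 is at or below the £234,000 threshold, so the full £8,750 applies.

£8,750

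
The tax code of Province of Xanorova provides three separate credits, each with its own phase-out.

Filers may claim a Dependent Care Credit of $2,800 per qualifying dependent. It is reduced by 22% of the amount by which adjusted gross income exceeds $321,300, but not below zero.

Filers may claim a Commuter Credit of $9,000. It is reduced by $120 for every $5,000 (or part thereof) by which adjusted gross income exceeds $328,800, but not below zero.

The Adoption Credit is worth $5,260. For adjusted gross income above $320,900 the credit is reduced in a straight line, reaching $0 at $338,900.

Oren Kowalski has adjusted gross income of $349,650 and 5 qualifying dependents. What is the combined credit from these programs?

$16,163

Dependent Care Credit: base = 5 × $2,800 = $14,000. 22% of the $28,350 excess over $321,300 is $6,237; credit = $14,000 − $6,237 = $7,763.
Commuter Credit: income exceeds $328,800 by $20,850, which is 5 full-or-partial $5,000 increments; reduction = 5 × $120 = $600, leaving $8,400.
Adoption Credit: $349,650 is at or above $338,900, so the credit is $0.
Total: $7,763 + $8,400 + $0 = $16,163.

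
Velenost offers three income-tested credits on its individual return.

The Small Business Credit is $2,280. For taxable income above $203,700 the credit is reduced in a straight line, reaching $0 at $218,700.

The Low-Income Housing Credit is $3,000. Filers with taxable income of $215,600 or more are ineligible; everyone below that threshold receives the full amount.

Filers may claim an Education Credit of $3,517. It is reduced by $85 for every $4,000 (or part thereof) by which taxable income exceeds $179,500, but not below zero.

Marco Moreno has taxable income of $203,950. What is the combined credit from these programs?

Small Business Credit: $203,950 is $250 into a $15,000 phase-out range, leaving 14,750/15,000 of the credit: $2,280 × 14,750/15,000 = $2,242.
Low-Income Housing Credit: $203,950 is below the $215,600 cutoff, so the full $3,000 applies.
Education Credit: income exceeds $179,500 by $24,450, which is 7 full-or-partial $4,000 increments; reduction = 7 × $85 = $595, leaving $2,922.
Total: $2,242 + $3,000 + $2,922 = $8,164.

$8,164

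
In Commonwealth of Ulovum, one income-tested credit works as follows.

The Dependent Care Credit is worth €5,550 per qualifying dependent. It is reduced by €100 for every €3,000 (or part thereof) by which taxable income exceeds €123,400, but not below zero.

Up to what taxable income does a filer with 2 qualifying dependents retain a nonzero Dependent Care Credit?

€453,400

Full credit = 2 × €5,550 = €11,100.
After 110 increments the reduction is 110 × €100 = €11,000, leaving €100; one more increment wipes it out. Increment 110 ends at excess 110 × €3,000 = €330,000, so the highest qualifying income is €123,400 + €330,000 = €453,400.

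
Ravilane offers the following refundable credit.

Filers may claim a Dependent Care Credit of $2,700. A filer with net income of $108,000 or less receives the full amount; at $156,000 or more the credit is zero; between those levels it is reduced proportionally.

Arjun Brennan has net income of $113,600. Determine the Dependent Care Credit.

$2,385

Dependent Care Credit: $113,600 is $5,600 into a $48,000 phase-out range, leaving 42,400/48,000 of the credit: $2,700 × 42,400/48,000 = $2,385.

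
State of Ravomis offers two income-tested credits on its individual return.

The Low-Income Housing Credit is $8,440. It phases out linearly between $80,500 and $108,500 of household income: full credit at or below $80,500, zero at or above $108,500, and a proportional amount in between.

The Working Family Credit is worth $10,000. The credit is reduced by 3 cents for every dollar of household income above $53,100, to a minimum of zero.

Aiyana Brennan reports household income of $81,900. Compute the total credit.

$17,154

Low-Income Housing Credit: $81,900 is $1,400 into a $28,000 phase-out range, leaving 26,600/28,000 of the credit: $8,440 × 26,600/28,000 = $8,018.
Working Family Credit: 3% of the $28,800 excess over $53,100 is $864; credit = $10,000 − $864 = $9,136.
Total: $8,018 + $9,136 = $17,154.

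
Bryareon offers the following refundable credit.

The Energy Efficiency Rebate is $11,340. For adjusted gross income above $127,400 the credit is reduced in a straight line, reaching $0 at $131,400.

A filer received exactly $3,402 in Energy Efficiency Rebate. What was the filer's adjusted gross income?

$130,200

$3,402 is 3,402/11,340 of the full $11,340, so 7,938/11,340 of the $4,000 range has been used: income = $127,400 + $4,000 × 7,938/11,340 = $130,200.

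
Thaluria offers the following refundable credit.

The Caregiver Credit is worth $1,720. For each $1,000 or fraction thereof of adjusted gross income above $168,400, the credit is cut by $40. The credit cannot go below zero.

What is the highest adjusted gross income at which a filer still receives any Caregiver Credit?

After 42 increments the reduction is 42 × $40 = $1,680, leaving $40; one more increment wipes it out. Increment 42 ends at excess 42 × $1,000 = $42,000, so the highest qualifying income is $168,400 + $42,000 = $210,400.

$210,400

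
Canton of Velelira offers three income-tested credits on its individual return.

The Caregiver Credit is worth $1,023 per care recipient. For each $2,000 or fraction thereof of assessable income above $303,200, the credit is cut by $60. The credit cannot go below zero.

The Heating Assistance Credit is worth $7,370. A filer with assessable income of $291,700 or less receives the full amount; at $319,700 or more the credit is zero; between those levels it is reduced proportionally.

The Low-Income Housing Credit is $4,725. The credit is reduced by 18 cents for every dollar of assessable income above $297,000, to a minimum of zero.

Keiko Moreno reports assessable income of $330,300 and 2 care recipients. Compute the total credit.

$1,206

Caregiver Credit: base = 2 × $1,023 = $2,046. income exceeds $303,200 by $27,100, which is 14 full-or-partial $2,000 increments; reduction = 14 × $60 = $840, leaving $1,206.
Heating Assistance Credit: $330,300 is at or above $319,700, so the credit is $0.
Low-Income Housing Credit: 18% of the $33,300 excess over $297,000 is $5,994 ≥ base, so the credit is $0.
Total: $1,206 + $0 + $0 = $1,206.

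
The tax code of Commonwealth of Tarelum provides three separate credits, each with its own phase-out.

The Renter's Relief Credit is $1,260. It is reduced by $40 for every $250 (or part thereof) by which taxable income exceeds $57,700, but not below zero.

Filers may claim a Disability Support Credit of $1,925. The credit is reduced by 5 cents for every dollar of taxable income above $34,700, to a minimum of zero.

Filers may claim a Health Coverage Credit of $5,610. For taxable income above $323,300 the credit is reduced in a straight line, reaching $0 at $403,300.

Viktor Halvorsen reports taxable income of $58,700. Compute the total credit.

Renter's Relief Credit: income exceeds $57,700 by $1,000, which is 4 full-or-partial $250 increments; reduction = 4 × $40 = $160, leaving $1,100.
Disability Support Credit: 5% of the $24,000 excess over $34,700 is $1,200; credit = $1,925 − $1,200 = $725.
Health Coverage Credit: $58,700 is at or below the $323,300 threshold, so the full $5,610 applies.
Total: $1,100 + $725 + $5,610 = $7,435.

$7,435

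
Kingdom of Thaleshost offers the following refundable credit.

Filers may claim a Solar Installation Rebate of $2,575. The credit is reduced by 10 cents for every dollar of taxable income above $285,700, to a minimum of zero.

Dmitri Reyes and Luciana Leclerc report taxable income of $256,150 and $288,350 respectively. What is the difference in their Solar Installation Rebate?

$265

Dmitri ($256,150): Solar Installation Rebate: $256,150 is at or below the $285,700 threshold, so the full $2,575 applies.
Luciana ($288,350): Solar Installation Rebate: 10% of the $2,650 excess over $285,700 is $265; credit = $2,575 − $265 = $2,310.
Difference: |$2,575 − $2,310| = $265.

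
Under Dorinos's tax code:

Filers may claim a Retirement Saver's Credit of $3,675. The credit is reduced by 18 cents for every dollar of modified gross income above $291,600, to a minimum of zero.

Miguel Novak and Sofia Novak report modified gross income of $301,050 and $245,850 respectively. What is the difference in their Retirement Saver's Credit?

$1,701

Miguel ($301,050): Retirement Saver's Credit: 18% of the $9,450 excess over $291,600 is $1,701; credit = $3,675 − $1,701 = $1,974.
Sofia ($245,850): Retirement Saver's Credit: $245,850 is at or below the $291,600 threshold, so the full $3,675 applies.
Difference: |$1,974 − $3,675| = $1,701.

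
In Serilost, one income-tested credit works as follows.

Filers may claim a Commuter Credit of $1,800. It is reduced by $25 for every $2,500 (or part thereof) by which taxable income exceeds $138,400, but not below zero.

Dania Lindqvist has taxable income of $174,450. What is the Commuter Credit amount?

Commuter Credit: income exceeds $138,400 by $36,050, which is 15 full-or-partial $2,500 increments; reduction = 15 × $25 = $375, leaving $1,425.

$1,425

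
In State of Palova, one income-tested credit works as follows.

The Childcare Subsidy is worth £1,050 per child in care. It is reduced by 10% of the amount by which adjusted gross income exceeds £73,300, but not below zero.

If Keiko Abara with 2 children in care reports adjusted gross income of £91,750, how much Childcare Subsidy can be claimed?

£255

Childcare Subsidy: base = 2 × £1,050 = £2,100. 10% of the £18,450 excess over £73,300 is £1,845; credit = £2,100 − £1,845 = £255.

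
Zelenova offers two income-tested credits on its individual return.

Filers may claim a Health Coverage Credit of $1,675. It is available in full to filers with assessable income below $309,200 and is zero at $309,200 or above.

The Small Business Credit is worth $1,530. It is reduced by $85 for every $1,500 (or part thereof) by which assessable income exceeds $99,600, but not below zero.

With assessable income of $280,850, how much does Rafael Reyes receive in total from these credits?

$1,675

Health Coverage Credit: $280,850 is below the $309,200 cutoff, so the full $1,675 applies.
Small Business Credit: income exceeds $99,600 by $181,250 → 121 increments × $85 = $10,285 ≥ base, so the credit is $0.
Total: $1,675 + $0 = $1,675.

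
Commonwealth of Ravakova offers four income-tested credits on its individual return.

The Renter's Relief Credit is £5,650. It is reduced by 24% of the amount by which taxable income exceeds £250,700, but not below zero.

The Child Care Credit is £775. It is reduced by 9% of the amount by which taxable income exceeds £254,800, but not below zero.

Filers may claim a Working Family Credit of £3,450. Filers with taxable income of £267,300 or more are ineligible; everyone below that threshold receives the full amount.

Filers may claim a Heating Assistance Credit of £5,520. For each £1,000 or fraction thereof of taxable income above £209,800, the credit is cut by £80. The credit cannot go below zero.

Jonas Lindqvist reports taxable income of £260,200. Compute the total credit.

Renter's Relief Credit: 24% of the £9,500 excess over £250,700 is £2,280; credit = £5,650 − £2,280 = £3,370.
Child Care Credit: 9% of the £5,400 excess over £254,800 is £486; credit = £775 − £486 = £289.
Working Family Credit: £260,200 is below the £267,300 cutoff, so the full £3,450 applies.
Heating Assistance Credit: income exceeds £209,800 by £50,400, which is 51 full-or-partial £1,000 increments; reduction = 51 × £80 = £4,080, leaving £1,440.
Total: £3,370 + £289 + £3,450 + £1,440 = £8,549.

£8,549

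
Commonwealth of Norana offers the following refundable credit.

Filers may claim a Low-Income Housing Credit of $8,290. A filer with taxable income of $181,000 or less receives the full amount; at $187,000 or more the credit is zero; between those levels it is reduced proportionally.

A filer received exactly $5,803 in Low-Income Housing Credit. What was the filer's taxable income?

$5,803 is 5,803/8,290 of the full $8,290, so 2,487/8,290 of the $6,000 range has been used: income = $181,000 + $6,000 × 2,487/8,290 = $182,800.

$182,800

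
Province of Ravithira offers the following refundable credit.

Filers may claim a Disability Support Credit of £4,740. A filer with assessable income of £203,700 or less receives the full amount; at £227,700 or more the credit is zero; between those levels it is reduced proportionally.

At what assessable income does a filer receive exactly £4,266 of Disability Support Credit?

£206,100

£4,266 is 4,266/4,740 of the full £4,740, so 474/4,740 of the £24,000 range has been used: income = £203,700 + £24,000 × 474/4,740 = £206,100.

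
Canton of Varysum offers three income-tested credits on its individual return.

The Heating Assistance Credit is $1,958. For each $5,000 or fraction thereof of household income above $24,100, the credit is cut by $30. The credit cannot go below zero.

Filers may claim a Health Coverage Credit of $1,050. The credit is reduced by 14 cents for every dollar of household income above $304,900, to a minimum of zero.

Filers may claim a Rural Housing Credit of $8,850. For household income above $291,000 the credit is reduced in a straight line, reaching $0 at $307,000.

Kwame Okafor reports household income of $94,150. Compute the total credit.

$11,408

Heating Assistance Credit: income exceeds $24,100 by $70,050, which is 15 full-or-partial $5,000 increments; reduction = 15 × $30 = $450, leaving $1,508.
Health Coverage Credit: $94,150 is at or below the $304,900 threshold, so the full $1,050 applies.
Rural Housing Credit: $94,150 is at or below the $291,000 threshold, so the full $8,850 applies.
Total: $1,508 + $1,050 + $8,850 = $11,408.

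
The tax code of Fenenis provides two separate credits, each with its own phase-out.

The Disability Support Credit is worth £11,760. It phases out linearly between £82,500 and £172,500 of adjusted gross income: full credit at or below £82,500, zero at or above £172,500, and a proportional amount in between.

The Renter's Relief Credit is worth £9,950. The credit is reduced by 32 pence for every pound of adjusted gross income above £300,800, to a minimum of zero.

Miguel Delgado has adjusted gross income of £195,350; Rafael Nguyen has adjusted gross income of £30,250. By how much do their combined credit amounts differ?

Miguel (£195,350): Disability Support Credit: £195,350 is at or above £172,500, so the credit is £0. Renter's Relief Credit: £195,350 is at or below the £300,800 threshold, so the full £9,950 applies. total £0 + £9,950 = £9,950
Rafael (£30,250): Disability Support Credit: £30,250 is at or below the £82,500 threshold, so the full £11,760 applies. Renter's Relief Credit: £30,250 is at or below the £300,800 threshold, so the full £9,950 applies. total £11,760 + £9,950 = £21,710
Difference: |£9,950 − £21,710| = £11,760.

£11,760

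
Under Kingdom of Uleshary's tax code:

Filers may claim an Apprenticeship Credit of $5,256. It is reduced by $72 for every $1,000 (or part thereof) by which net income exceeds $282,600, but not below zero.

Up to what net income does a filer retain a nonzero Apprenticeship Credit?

$354,600

After 72 increments the reduction is 72 × $72 = $5,184, leaving $72; one more increment wipes it out. Increment 72 ends at excess 72 × $1,000 = $72,000, so the highest qualifying income is $282,600 + $72,000 = $354,600.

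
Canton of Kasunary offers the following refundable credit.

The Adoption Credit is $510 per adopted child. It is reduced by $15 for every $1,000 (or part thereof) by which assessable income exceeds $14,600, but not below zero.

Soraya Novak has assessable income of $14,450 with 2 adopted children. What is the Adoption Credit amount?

Adoption Credit: base = 2 × $510 = $1,020. $14,450 is at or below the $14,600 threshold, so the full $1,020 applies.

$1,020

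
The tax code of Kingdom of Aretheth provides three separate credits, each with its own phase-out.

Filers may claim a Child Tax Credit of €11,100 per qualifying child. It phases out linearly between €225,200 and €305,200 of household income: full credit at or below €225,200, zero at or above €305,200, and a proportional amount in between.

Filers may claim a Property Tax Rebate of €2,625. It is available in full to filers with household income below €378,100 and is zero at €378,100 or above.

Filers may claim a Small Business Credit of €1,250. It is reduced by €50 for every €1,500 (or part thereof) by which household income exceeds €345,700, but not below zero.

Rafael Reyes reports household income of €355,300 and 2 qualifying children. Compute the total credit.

Child Tax Credit: base = 2 × €11,100 = €22,200. €355,300 is at or above €305,200, so the credit is €0.
Property Tax Rebate: €355,300 is below the €378,100 cutoff, so the full €2,625 applies.
Small Business Credit: income exceeds €345,700 by €9,600, which is 7 full-or-partial €1,500 increments; reduction = 7 × €50 = €350, leaving €900.
Total: €0 + €2,625 + €900 = €3,525.

€3,525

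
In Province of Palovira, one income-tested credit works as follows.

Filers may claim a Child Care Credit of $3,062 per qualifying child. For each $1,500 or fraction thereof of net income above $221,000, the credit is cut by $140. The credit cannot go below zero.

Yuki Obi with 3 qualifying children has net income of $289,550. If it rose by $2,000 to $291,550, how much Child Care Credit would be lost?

$280

At $289,550 — base = 3 × $3,062 = $9,186. income exceeds $221,000 by $68,550, which is 46 full-or-partial $1,500 increments; reduction = 46 × $140 = $6,440, leaving $2,746.
At $291,550 — base = 3 × $3,062 = $9,186. income exceeds $221,000 by $70,550, which is 48 full-or-partial $1,500 increments; reduction = 48 × $140 = $6,720, leaving $2,466.
Lost: $2,746 − $2,466 = $280.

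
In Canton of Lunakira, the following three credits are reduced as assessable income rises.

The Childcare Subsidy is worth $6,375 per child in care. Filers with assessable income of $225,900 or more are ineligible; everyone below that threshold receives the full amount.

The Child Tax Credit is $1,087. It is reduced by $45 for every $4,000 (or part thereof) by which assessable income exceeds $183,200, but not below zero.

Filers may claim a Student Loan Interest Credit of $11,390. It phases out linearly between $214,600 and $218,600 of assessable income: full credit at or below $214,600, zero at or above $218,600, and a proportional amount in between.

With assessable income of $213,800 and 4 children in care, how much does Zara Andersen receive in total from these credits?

Childcare Subsidy: base = 4 × $6,375 = $25,500. $213,800 is below the $225,900 cutoff, so the full $25,500 applies.
Child Tax Credit: income exceeds $183,200 by $30,600, which is 8 full-or-partial $4,000 increments; reduction = 8 × $45 = $360, leaving $727.
Student Loan Interest Credit: $213,800 is at or below the $214,600 threshold, so the full $11,390 applies.
Total: $25,500 + $727 + $11,390 = $37,617.

$37,617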